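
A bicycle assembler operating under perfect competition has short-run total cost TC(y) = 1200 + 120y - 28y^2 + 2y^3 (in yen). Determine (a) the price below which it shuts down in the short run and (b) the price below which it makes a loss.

Shutdown price = ¥22; break-even price = ¥160

AVC = 120 - 28y + 2y^2; minimized at y = 7, giving min AVC = ¥22. That is the shutdown price.
ATC = 1200/y + 120 - 28y + 2y^2. Setting dATC/dy = −1200/y^2 − 28 + 4y = 0 gives y = 10 (since 4·10^3 − 28·10^2 = 1200).
min ATC = 1200/10 + 120 − 28·10 + 2·10^2 = ¥160. That is the break-even price.
Between these two prices the firm operates at a loss; above ¥160 it earns a profit.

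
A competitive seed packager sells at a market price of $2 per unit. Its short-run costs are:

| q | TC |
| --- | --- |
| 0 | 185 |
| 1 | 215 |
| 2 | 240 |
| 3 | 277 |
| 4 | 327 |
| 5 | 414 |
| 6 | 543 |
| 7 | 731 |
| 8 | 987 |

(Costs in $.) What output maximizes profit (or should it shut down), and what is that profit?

Tabulate TR − TC: q=0: -185; q=1: -213; q=2: -236; q=3: -271; q=4: -319; q=5: -404; q=6: -531; q=7: -717; q=8: -971.
Profit is highest at q = 0. Equivalently, the lowest AVC in the table is 55/2 ≈ $27.50 at q = 2, and P = $2 falls below it — price never covers variable cost, so the firm shuts down and loses only its fixed cost.

q = 0 (shut down); profit = -$185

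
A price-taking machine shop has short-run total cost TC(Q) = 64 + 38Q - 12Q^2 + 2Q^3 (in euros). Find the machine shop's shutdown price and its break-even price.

Shutdown price = €20; break-even price = €38

AVC = 38 - 12Q + 2Q^2; minimized at Q = 3, giving min AVC = €20. That is the shutdown price.
ATC = 64/Q + 38 - 12Q + 2Q^2. Setting dATC/dQ = −64/Q^2 − 12 + 4Q = 0 gives Q = 4 (since 4·4^3 − 12·4^2 = 64).
min ATC = 64/4 + 38 − 12·4 + 2·4^2 = €38. That is the break-even price.
For €20 ≤ P < €38 the firm produces at a loss; below €20 it shuts down.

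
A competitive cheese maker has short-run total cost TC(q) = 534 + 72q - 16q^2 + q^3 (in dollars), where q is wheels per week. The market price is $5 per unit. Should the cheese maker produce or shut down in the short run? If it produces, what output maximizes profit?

From TC, MC = TC'(q) = 72 - 32q + 3q^2 and AVC = VC/q = 72 - 16q + q^2.
AVC hits its minimum where MC = AVC, at q = 8, giving min AVC = 72 - 16·8 + 8^2 = $8.
With P < min AVC ($5 < $8), every unit sold adds to the loss.
Best response: produce nothing and absorb the $534 fixed cost.

Shut down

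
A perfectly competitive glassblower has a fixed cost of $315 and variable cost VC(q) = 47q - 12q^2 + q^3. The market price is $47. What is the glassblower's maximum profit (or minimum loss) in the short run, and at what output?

Profit = -$59 at q = 8

AVC = 47 - 12q + q^2 has its minimum $11 at q = 6; price $47 clears that bar, so the firm operates.
With MC = 47 - 24q + 3q^2, P = MC on the upward-sloping part at q* = 8.
TR = 47·8 = 376. TC = 315 + 120 = 435. Profit = 376 − 435 = -$59.
By producing, the firm covers all variable cost plus $256 of fixed cost; shutting down would lose the full $315.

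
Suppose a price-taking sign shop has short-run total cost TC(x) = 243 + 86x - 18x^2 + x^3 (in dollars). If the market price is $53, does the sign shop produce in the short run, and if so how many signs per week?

Produce at x = 11

Strip out fixed cost: VC = 86x - 18x^2 + x^3. Then AVC = 86 - 18x + x^2 and MC = 86 - 36x + 3x^2.
AVC is minimized where dAVC/dx = -18 + 2x = 0, at x = 9; min AVC = 86 - 18·9 + 9^2 = $5.
P = $53 exceeds min AVC = $5, so the firm stays open.
Set P = MC: 53 = 86 - 36x + 3x^2 → 33 - 36x + 3x^2 = 0. The roots are x = 1 and x = 11; the profit-maximizing output is on the rising part of MC, so x* = 11.
Check: AVC at x = 11 is $9 ≤ P, so revenue covers variable cost.
Profit = P·x − TC = 53·11 − 342 = $241.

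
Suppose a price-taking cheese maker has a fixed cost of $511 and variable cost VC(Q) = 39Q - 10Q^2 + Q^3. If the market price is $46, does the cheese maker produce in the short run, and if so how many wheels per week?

Produce at Q = 7

Strip out fixed cost: VC = 39Q - 10Q^2 + Q^3. Then AVC = 39 - 10Q + Q^2 and MC = 39 - 20Q + 3Q^2.
AVC is minimized where dAVC/dQ = -10 + 2Q = 0, at Q = 5; min AVC = 39 - 10·5 + 5^2 = $14.
Since P = $46 ≥ min AVC = $14, price covers variable cost and the firm should produce.
P = MC gives -7 - 20Q + 3Q^2 = 0, with roots -1/3 and 7. Take the larger (rising MC): Q* = 7.
Check: AVC at Q = 7 is $18 ≤ P, so revenue covers variable cost.
Profit = P·Q − TC = 46·7 − 637 = -$315, a loss, but smaller than the $511 fixed cost the firm would lose by shutting down.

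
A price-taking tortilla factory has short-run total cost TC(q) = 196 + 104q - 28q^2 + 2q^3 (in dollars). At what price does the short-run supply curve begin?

The firm shuts down when price falls below the minimum of average variable cost. AVC = VC/q = 104 - 28q + 2q^2.
At the minimum of AVC, MC = AVC. MC = 104 - 56q + 6q^2; setting MC = AVC gives 4q^2 - 28q = 0, so q = 7. min AVC = 6.
The firm shuts down for any P below $6.

$6 per unit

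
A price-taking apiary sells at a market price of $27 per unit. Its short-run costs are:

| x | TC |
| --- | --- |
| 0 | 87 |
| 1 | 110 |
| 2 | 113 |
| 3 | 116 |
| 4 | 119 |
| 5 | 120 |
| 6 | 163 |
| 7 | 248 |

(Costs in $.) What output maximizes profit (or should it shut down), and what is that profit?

Tabulate TR − TC: x=0: -87; x=1: -83; x=2: -59; x=3: -35; x=4: -11; x=5: 15; x=6: -1; x=7: -59.
Profit is maximized at x = 5. AVC there is 33/5 = $6.60 ≤ P, so producing beats shutting down (which would give -$87).

x = 5; profit = $15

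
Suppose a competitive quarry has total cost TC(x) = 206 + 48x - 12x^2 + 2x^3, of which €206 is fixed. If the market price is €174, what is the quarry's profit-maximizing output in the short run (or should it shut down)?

Produce at x = 7

Variable cost is VC = 48x - 12x^2 + 2x^3, so AVC = VC/x = 48 - 12x + 2x^2 and MC = dTC/dx = 48 - 24x + 6x^2.
The AVC parabola has its vertex at x = 12/4 = 3, where AVC = 48 - 12·3 + 2·3^2 = €30.
Since P = €174 ≥ min AVC = €30, price covers variable cost and the firm should produce.
Set P = MC: 174 = 48 - 24x + 6x^2 → -126 - 24x + 6x^2 = 0. The roots are x = -3 and x = 7; the profit-maximizing output is on the rising part of MC, so x* = 7.
Check: AVC at x = 7 is €62 ≤ P, so revenue covers variable cost.
Profit = P·x − TC = 174·7 − 640 = €578.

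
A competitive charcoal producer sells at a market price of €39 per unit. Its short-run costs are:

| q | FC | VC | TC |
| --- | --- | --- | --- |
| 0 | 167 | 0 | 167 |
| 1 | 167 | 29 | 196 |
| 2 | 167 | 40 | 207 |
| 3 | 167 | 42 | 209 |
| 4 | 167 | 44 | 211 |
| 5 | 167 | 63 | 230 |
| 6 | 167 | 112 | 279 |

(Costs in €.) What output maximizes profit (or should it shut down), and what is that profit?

Compute π = P·q − TC at each output: q=0: -167; q=1: -157; q=2: -129; q=3: -92; q=4: -55; q=5: -35; q=6: -45.
Profit is maximized at q = 5. AVC there is 63/5 = €12.60 ≤ P, so producing beats shutting down (which would give -€167).

q = 5; profit = -€35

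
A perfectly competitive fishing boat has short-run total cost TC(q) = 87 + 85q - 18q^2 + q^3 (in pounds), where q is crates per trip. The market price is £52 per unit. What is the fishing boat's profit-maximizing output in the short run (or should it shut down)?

Produce at q = 11

Strip out fixed cost: VC = 85q - 18q^2 + q^3. Then AVC = 85 - 18q + q^2 and MC = 85 - 36q + 3q^2.
AVC is minimized where dAVC/dq = -18 + 2q = 0, at q = 9; min AVC = 85 - 18·9 + 9^2 = £4.
Because £52 ≥ £4, revenue can cover variable cost; the firm operates.
P = MC gives 33 - 36q + 3q^2 = 0, with roots 1 and 11. Take the larger (rising MC): q* = 11.
Check: AVC at q = 11 is £8 ≤ P, so revenue covers variable cost.
Profit = P·q − TC = 52·11 − 175 = £397.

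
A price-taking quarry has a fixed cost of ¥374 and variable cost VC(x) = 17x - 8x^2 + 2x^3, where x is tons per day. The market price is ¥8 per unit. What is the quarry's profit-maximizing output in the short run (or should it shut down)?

Variable cost is VC = 17x - 8x^2 + 2x^3, so AVC = VC/x = 17 - 8x + 2x^2 and MC = dTC/dx = 17 - 16x + 6x^2.
The AVC parabola has its vertex at x = 8/4 = 2, where AVC = 17 - 8·2 + 2·2^2 = ¥9.
Since P = ¥8 < min AVC = ¥9, price fails to cover variable cost at any output.
Best response: produce nothing and absorb the ¥374 fixed cost.

Shut down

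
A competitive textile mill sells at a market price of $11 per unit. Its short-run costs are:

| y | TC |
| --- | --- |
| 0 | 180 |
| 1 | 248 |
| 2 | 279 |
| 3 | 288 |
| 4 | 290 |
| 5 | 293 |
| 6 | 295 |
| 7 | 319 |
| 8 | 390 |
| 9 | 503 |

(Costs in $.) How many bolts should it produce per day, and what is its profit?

y = 0 (shut down); profit = -$180

Tabulate TR − TC: y=0: -180; y=1: -237; y=2: -257; y=3: -255; y=4: -246; y=5: -238; y=6: -229; y=7: -242; y=8: -302; y=9: -404.
Profit is highest at y = 0. Equivalently, the lowest AVC in the table is 115/6 ≈ $19.17 at y = 6, and P = $11 falls below it — price never covers variable cost, so the firm shuts down and loses only its fixed cost.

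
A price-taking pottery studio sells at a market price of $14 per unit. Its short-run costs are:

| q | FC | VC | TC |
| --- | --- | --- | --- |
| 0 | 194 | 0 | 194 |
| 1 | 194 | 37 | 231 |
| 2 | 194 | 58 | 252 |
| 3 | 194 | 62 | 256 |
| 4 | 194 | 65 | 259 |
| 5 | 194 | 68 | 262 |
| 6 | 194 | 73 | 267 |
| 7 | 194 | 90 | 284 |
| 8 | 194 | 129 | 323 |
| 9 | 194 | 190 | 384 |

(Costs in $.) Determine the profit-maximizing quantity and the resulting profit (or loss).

q = 6; profit = -$183

Compute π = P·q − TC at each output: q=0: -194; q=1: -217; q=2: -224; q=3: -214; q=4: -203; q=5: -192; q=6: -183; q=7: -186; q=8: -211; q=9: -258.
Profit is maximized at q = 6. AVC there is 73/6 = $12.17 ≤ P, so producing beats shutting down (which would give -$194).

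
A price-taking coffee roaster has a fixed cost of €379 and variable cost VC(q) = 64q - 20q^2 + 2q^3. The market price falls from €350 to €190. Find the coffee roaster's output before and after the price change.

MC = 64 - 40q + 6q^2; the shutdown threshold is min AVC = €14 (at q = 5).
At P = €350 ≥ min AVC, set P = MC on the rising branch: q = 11.
At P = €190 ≥ min AVC, set P = MC: q = 9. The firm stays open but cuts output.

Output falls from 11 to 9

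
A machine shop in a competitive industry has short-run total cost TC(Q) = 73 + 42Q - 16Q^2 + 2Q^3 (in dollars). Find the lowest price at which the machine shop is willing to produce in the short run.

The firm shuts down when price falls below the minimum of average variable cost. AVC = VC/Q = 42 - 16Q + 2Q^2.
dAVC/dQ = -16 + 4Q = 0 gives Q = 4. min AVC = 42 - 16·4 + 2·4^2 = 10.
The firm shuts down for any P below $10.

$10 per unit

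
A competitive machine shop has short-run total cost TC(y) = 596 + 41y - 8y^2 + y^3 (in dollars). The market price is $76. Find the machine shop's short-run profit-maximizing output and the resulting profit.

Profit = -$302 at y = 7

AVC = 41 - 8y + y^2; min AVC = $25 at y = 4. Since P = $76 ≥ min AVC, the firm produces.
MC = 41 - 16y + 3y^2. Setting P = MC and taking the root on the rising branch gives y* = 7.
TR = 76·7 = 532. TC = 596 + 238 = 834. Profit = 532 − 834 = -$302.
That loss of $302 beats the $596 the firm would lose by shutting down; producing recovers $294 of fixed cost.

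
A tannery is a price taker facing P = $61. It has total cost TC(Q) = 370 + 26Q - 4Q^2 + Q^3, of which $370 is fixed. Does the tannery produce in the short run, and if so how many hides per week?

Produce at Q = 5

Variable cost is VC = 26Q - 4Q^2 + Q^3, so AVC = VC/Q = 26 - 4Q + Q^2 and MC = dTC/dQ = 26 - 8Q + 3Q^2.
The AVC parabola has its vertex at Q = 4/2 = 2, where AVC = 26 - 4·2 + 2^2 = $22.
Since P = $61 ≥ min AVC = $22, price covers variable cost and the firm should produce.
Set P = MC: 61 = 26 - 8Q + 3Q^2 → -35 - 8Q + 3Q^2 = 0. The roots are Q = -7/3 and Q = 5; the profit-maximizing output is on the rising part of MC, so Q* = 5.
Check: AVC at Q = 5 is $31 ≤ P, so revenue covers variable cost.
Profit = P·Q − TC = 61·5 − 525 = -$220, a loss, but smaller than the $370 fixed cost the firm would lose by shutting down.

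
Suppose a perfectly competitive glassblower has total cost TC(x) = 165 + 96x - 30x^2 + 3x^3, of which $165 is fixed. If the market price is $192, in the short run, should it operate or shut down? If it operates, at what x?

Produce at x = 8

Variable cost is VC = 96x - 30x^2 + 3x^3, so AVC = VC/x = 96 - 30x + 3x^2 and MC = dTC/dx = 96 - 60x + 9x^2.
AVC is minimized where dAVC/dx = -30 + 6x = 0, at x = 5; min AVC = 96 - 30·5 + 3·5^2 = $21.
P = $192 exceeds min AVC = $21, so the firm stays open.
Solving P = MC: -96 - 60x + 9x^2 = 0 ⇒ x = -4/3 or 8. On the upward-sloping branch, x* = 8.
Check: AVC at x = 8 is $48 ≤ P, so revenue covers variable cost.
Profit = P·x − TC = 192·8 − 549 = $987.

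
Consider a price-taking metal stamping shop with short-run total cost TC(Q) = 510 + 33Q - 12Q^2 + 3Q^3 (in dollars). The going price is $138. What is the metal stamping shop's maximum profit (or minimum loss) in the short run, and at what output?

AVC = 33 - 12Q + 3Q^2 has its minimum $21 at Q = 2; price $138 clears that bar, so the firm operates.
With MC = 33 - 24Q + 9Q^2, P = MC on the upward-sloping part at Q* = 5.
TR = 138·5 = 690. TC = 510 + 240 = 750. Profit = 690 − 750 = -$60.
By producing, the firm covers all variable cost plus $450 of fixed cost; shutting down would lose the full $510.

Profit = -$60 at Q = 5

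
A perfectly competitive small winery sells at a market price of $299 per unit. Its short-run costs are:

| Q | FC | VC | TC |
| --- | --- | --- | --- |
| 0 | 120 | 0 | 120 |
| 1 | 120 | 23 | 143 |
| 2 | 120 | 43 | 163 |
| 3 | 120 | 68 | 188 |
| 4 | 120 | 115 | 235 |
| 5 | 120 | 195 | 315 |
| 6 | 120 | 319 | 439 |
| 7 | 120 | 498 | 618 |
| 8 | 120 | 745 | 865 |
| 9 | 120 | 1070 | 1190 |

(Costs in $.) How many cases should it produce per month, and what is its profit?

Compute π = P·Q − TC at each output: Q=0: -120; Q=1: 156; Q=2: 435; Q=3: 709; Q=4: 961; Q=5: 1180; Q=6: 1355; Q=7: 1475; Q=8: 1527; Q=9: 1501.
Profit is maximized at Q = 8. AVC there is 745/8 = $93.12 ≤ P, so producing beats shutting down (which would give -$120).

Q = 8; profit = $1527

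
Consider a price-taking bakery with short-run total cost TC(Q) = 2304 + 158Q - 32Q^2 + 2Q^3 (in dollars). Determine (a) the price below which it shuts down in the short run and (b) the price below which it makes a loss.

Shutdown price = min AVC. AVC = 158 - 32Q + 2Q^2, with vertex at Q = 8 and minimum $30.
ATC = 2304/Q + 158 - 32Q + 2Q^2. Setting dATC/dQ = −2304/Q^2 − 32 + 4Q = 0 gives Q = 12 (since 4·12^3 − 32·12^2 = 2304).
min ATC = 2304/12 + 158 − 32·12 + 2·12^2 = $254. That is the break-even price.
Between these two prices the firm operates at a loss; above $254 it earns a profit.

Shutdown price = $30; break-even price = $254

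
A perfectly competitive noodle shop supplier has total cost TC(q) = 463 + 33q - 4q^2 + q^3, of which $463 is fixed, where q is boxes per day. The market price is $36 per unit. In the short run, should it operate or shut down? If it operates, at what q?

Variable cost is VC = 33q - 4q^2 + q^3, so AVC = VC/q = 33 - 4q + q^2 and MC = dTC/dq = 33 - 8q + 3q^2.
AVC is minimized where dAVC/dq = -4 + 2q = 0, at q = 2; min AVC = 33 - 4·2 + 2^2 = $29.
Since P = $36 ≥ min AVC = $29, price covers variable cost and the firm should produce.
P = MC gives -3 - 8q + 3q^2 = 0, with roots -1/3 and 3. Take the larger (rising MC): q* = 3.
Check: AVC at q = 3 is $30 ≤ P, so revenue covers variable cost.
Profit = P·q − TC = 36·3 − 553 = -$445, a loss, but smaller than the $463 fixed cost the firm would lose by shutting down.

Produce at q = 3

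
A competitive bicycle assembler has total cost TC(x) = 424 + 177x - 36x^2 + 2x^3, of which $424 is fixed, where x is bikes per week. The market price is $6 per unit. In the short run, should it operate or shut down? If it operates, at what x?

Variable cost is VC = 177x - 36x^2 + 2x^3, so AVC = VC/x = 177 - 36x + 2x^2 and MC = dTC/dx = 177 - 72x + 6x^2.
AVC is minimized where dAVC/dx = -36 + 4x = 0, at x = 9; min AVC = 177 - 36·9 + 2·9^2 = $15.
Since P = $6 < min AVC = $15, price fails to cover variable cost at any output.
Shutting down limits the loss to fixed cost, $424.

Shut down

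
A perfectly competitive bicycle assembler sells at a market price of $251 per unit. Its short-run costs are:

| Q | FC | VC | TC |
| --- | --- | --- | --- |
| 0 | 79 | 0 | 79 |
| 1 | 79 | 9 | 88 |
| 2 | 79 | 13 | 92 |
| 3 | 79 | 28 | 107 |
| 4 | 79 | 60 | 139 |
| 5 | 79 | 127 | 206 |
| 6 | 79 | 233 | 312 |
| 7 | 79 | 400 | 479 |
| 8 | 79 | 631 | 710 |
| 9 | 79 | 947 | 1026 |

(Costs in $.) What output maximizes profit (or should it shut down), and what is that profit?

Compute π = P·Q − TC at each output: Q=0: -79; Q=1: 163; Q=2: 410; Q=3: 646; Q=4: 865; Q=5: 1049; Q=6: 1194; Q=7: 1278; Q=8: 1298; Q=9: 1233.
Profit is maximized at Q = 8. AVC there is 631/8 = $78.88 ≤ P, so producing beats shutting down (which would give -$79).

Q = 8; profit = $1298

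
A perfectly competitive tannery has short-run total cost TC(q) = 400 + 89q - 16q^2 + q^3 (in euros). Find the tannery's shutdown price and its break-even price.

AVC = 89 - 16q + q^2; minimized at q = 8, giving min AVC = €25. That is the shutdown price.
ATC = 400/q + 89 - 16q + q^2. Setting dATC/dq = −400/q^2 − 16 + 2q = 0 gives q = 10 (since 2·10^3 − 16·10^2 = 400).
min ATC = 400/10 + 89 − 16·10 + 10^2 = €69. That is the break-even price.
Between these two prices the firm operates at a loss; above €69 it earns a profit.

Shutdown price = €25; break-even price = €69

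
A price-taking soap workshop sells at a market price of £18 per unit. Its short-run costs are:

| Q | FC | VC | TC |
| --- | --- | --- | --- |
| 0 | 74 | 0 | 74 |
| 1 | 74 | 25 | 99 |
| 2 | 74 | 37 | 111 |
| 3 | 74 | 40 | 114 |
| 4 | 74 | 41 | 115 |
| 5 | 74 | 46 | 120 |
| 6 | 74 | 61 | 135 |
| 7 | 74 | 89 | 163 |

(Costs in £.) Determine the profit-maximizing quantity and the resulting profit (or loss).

Profit at each row (π = 18Q − TC): Q=0: -74; Q=1: -81; Q=2: -75; Q=3: -60; Q=4: -43; Q=5: -30; Q=6: -27; Q=7: -37.
Profit is maximized at Q = 6. AVC there is 61/6 = £10.17 ≤ P, so producing beats shutting down (which would give -£74).

Q = 6; profit = -£27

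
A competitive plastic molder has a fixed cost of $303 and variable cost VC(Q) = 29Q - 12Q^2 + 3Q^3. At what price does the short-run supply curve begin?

Short-run supply begins at min AVC. From VC = 29Q - 12Q^2 + 3Q^3, AVC = 29 - 12Q + 3Q^2.
dAVC/dQ = -12 + 6Q = 0 gives Q = 2. min AVC = 29 - 12·2 + 3·2^2 = 17.
So the shutdown price is $17.

$17 per unit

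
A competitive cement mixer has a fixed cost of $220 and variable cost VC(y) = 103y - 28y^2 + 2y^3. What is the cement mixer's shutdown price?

$5 per unit

The firm shuts down when price falls below the minimum of average variable cost. AVC = VC/y = 103 - 28y + 2y^2.
dAVC/dy = -28 + 4y = 0 gives y = 7. min AVC = 103 - 28·7 + 2·7^2 = 5.
For P < $5 the firm produces nothing.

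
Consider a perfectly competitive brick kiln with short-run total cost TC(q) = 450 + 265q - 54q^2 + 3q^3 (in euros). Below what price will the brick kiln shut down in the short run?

The shutdown price is the minimum of AVC. VC = 265q - 54q^2 + 3q^3, so AVC = 265 - 54q + 3q^2.
dAVC/dq = -54 + 6q = 0 gives q = 9. min AVC = 265 - 54·9 + 3·9^2 = 22.
The firm shuts down for any P below €22.

€22 per unit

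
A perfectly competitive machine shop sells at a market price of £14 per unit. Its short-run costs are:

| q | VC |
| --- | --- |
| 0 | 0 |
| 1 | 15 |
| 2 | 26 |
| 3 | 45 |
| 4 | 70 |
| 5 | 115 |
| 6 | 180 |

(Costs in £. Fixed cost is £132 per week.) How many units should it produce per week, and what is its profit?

Tabulate TR − TC: q=0: -132; q=1: -133; q=2: -130; q=3: -135; q=4: -146; q=5: -177; q=6: -228.
Profit is maximized at q = 2. AVC there is 26/2 = £13 ≤ P, so producing beats shutting down (which would give -£132).

q = 2; profit = -£130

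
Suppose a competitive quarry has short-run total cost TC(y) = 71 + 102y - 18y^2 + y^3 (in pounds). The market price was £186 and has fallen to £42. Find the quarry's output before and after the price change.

AVC = 102 - 18y + y^2, minimized at y = 9 where min AVC = £21. MC = 102 - 36y + 3y^2.
With P = £186 above the shutdown price, P = MC gives y = 14.
At P = £42 ≥ min AVC, set P = MC: y = 10. The firm stays open but cuts output.

Output falls from 14 to 10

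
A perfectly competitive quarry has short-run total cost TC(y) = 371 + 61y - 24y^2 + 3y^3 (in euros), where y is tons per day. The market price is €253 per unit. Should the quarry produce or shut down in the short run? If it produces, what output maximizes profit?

Produce at y = 8

Strip out fixed cost: VC = 61y - 24y^2 + 3y^3. Then AVC = 61 - 24y + 3y^2 and MC = 61 - 48y + 9y^2.
AVC hits its minimum where MC = AVC, at y = 4, giving min AVC = 61 - 24·4 + 3·4^2 = €13.
Since P = €253 ≥ min AVC = €13, price covers variable cost and the firm should produce.
Solving P = MC: -192 - 48y + 9y^2 = 0 ⇒ y = -8/3 or 8. On the upward-sloping branch, y* = 8.
Check: AVC at y = 8 is €61 ≤ P, so revenue covers variable cost.
Profit = P·y − TC = 253·8 − 859 = €1165.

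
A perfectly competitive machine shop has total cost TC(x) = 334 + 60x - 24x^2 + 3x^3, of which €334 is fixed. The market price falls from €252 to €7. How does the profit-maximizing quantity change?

Output falls from 8 to 0 (the firm shuts down)

MC = 60 - 48x + 9x^2; the shutdown threshold is min AVC = €12 (at x = 4).
At P = €252 ≥ min AVC, set P = MC on the rising branch: x = 8.
At P = €7 < min AVC = €12, price no longer covers variable cost at any output, so the firm shuts down: x = 0.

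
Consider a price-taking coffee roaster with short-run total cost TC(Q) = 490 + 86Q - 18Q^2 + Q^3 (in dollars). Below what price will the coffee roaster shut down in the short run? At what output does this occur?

$5 per unit, at Q = 9

The shutdown price is the minimum of AVC. VC = 86Q - 18Q^2 + Q^3, so AVC = 86 - 18Q + Q^2.
At the minimum of AVC, MC = AVC. MC = 86 - 36Q + 3Q^2; setting MC = AVC gives 2Q^2 - 18Q = 0, so Q = 9. min AVC = 5.
So the shutdown price is $5.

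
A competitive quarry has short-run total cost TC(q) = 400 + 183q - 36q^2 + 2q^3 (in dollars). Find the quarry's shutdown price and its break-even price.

Shutdown price = min AVC. AVC = 183 - 36q + 2q^2, with vertex at q = 9 and minimum $21.
ATC = 400/q + 183 - 36q + 2q^2. Setting dATC/dq = −400/q^2 − 36 + 4q = 0 gives q = 10 (since 4·10^3 − 36·10^2 = 400).
min ATC = 400/10 + 183 − 36·10 + 2·10^2 = $63. That is the break-even price.
For $21 ≤ P < $63 the firm produces at a loss; below $21 it shuts down.

Shutdown price = $21; break-even price = $63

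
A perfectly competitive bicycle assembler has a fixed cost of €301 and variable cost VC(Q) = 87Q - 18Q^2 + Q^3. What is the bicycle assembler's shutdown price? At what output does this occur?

€6 per unit, at Q = 9

The firm shuts down when price falls below the minimum of average variable cost. AVC = VC/Q = 87 - 18Q + Q^2.
dAVC/dQ = -18 + 2Q = 0 gives Q = 9. min AVC = 87 - 18·9 + 9^2 = 6.
For P < €6 the firm produces nothing.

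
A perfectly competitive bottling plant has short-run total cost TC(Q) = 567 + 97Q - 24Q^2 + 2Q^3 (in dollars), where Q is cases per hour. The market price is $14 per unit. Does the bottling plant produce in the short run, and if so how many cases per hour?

Shut down

Variable cost is VC = 97Q - 24Q^2 + 2Q^3, so AVC = VC/Q = 97 - 24Q + 2Q^2 and MC = dTC/dQ = 97 - 48Q + 6Q^2.
AVC is minimized where dAVC/dQ = -24 + 4Q = 0, at Q = 6; min AVC = 97 - 24·6 + 2·6^2 = $25.
Since P = $14 < min AVC = $25, price fails to cover variable cost at any output.
The firm minimizes its loss by shutting down and losing only its fixed cost of $567.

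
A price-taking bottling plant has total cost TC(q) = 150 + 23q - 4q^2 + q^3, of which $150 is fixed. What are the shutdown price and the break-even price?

Shutdown price = $19; break-even price = $58

AVC = 23 - 4q + q^2; minimized at q = 2, giving min AVC = $19. That is the shutdown price.
ATC = 150/q + 23 - 4q + q^2. Setting dATC/dq = −150/q^2 − 4 + 2q = 0 gives q = 5 (since 2·5^3 − 4·5^2 = 150).
min ATC = 150/5 + 23 − 4·5 + 5^2 = $58. That is the break-even price.
For $19 ≤ P < $58 the firm produces at a loss; below $19 it shuts down.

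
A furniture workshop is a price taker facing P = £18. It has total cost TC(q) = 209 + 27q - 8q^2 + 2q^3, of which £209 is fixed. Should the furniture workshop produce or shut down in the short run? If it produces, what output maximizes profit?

Shut down

Strip out fixed cost: VC = 27q - 8q^2 + 2q^3. Then AVC = 27 - 8q + 2q^2 and MC = 27 - 16q + 6q^2.
AVC hits its minimum where MC = AVC, at q = 2, giving min AVC = 27 - 8·2 + 2·2^2 = £19.
Since P = £18 < min AVC = £19, price fails to cover variable cost at any output.
Best response: produce nothing and absorb the £209 fixed cost.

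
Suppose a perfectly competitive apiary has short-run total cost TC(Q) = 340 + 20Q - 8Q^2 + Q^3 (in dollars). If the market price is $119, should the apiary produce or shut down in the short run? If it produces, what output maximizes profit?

Produce at Q = 9

Strip out fixed cost: VC = 20Q - 8Q^2 + Q^3. Then AVC = 20 - 8Q + Q^2 and MC = 20 - 16Q + 3Q^2.
AVC hits its minimum where MC = AVC, at Q = 4, giving min AVC = 20 - 8·4 + 4^2 = $4.
Since P = $119 ≥ min AVC = $4, price covers variable cost and the firm should produce.
P = MC gives -99 - 16Q + 3Q^2 = 0, with roots -11/3 and 9. Take the larger (rising MC): Q* = 9.
Check: AVC at Q = 9 is $29 ≤ P, so revenue covers variable cost.
Profit = P·Q − TC = 119·9 − 601 = $470.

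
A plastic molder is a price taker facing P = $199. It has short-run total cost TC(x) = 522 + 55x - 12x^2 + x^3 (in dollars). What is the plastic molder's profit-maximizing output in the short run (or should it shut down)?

From TC, MC = TC'(x) = 55 - 24x + 3x^2 and AVC = VC/x = 55 - 12x + x^2.
AVC is minimized where dAVC/dx = -12 + 2x = 0, at x = 6; min AVC = 55 - 12·6 + 6^2 = $19.
Because $199 ≥ $19, revenue can cover variable cost; the firm operates.
Set P = MC: 199 = 55 - 24x + 3x^2 → -144 - 24x + 3x^2 = 0. The roots are x = -4 and x = 12; the profit-maximizing output is on the rising part of MC, so x* = 12.
Check: AVC at x = 12 is $55 ≤ P, so revenue covers variable cost.
Profit = P·x − TC = 199·12 − 1182 = $1206.

Produce at x = 12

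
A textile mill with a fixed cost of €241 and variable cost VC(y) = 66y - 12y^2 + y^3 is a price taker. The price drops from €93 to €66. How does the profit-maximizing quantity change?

Output falls from 9 to 8

AVC = 66 - 12y + y^2, minimized at y = 6 where min AVC = €30. MC = 66 - 24y + 3y^2.
With P = €93 above the shutdown price, P = MC gives y = 9.
At P = €66 ≥ min AVC, set P = MC: y = 8. The firm stays open but cuts output.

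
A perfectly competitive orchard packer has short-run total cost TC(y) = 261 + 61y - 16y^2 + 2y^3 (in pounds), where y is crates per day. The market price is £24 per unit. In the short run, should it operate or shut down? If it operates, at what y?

Strip out fixed cost: VC = 61y - 16y^2 + 2y^3. Then AVC = 61 - 16y + 2y^2 and MC = 61 - 32y + 6y^2.
AVC hits its minimum where MC = AVC, at y = 4, giving min AVC = 61 - 16·4 + 2·4^2 = £29.
P = £24 lies below min AVC = £29; no output level covers variable cost.
Best response: produce nothing and absorb the £261 fixed cost.

Shut down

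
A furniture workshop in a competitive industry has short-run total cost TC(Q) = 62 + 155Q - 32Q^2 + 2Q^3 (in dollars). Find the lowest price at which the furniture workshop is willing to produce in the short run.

$27 per unit

The firm shuts down when price falls below the minimum of average variable cost. AVC = VC/Q = 155 - 32Q + 2Q^2.
dAVC/dQ = -32 + 4Q = 0 gives Q = 8. min AVC = 155 - 32·8 + 2·8^2 = 27.
So the shutdown price is $27.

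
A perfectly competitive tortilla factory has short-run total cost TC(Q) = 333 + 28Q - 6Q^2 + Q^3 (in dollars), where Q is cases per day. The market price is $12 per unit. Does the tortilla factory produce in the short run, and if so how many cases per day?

Shut down

From TC, MC = TC'(Q) = 28 - 12Q + 3Q^2 and AVC = VC/Q = 28 - 6Q + Q^2.
AVC is minimized where dAVC/dQ = -6 + 2Q = 0, at Q = 3; min AVC = 28 - 6·3 + 3^2 = $19.
With P < min AVC ($12 < $19), every unit sold adds to the loss.
Shutting down limits the loss to fixed cost, $333.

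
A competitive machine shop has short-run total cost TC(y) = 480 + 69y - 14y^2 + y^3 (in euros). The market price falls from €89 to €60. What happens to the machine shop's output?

Output falls from 10 to 9

MC = 69 - 28y + 3y^2; the shutdown threshold is min AVC = €20 (at y = 7).
At P = €89 ≥ min AVC, set P = MC on the rising branch: y = 10.
At P = €60 ≥ min AVC, set P = MC: y = 9. The firm stays open but cuts output.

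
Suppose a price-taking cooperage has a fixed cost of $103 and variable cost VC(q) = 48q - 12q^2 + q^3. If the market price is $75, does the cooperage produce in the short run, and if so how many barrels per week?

Produce at q = 9

Strip out fixed cost: VC = 48q - 12q^2 + q^3. Then AVC = 48 - 12q + q^2 and MC = 48 - 24q + 3q^2.
AVC hits its minimum where MC = AVC, at q = 6, giving min AVC = 48 - 12·6 + 6^2 = $12.
Since P = $75 ≥ min AVC = $12, price covers variable cost and the firm should produce.
Solving P = MC: -27 - 24q + 3q^2 = 0 ⇒ q = -1 or 9. On the upward-sloping branch, q* = 9.
Check: AVC at q = 9 is $21 ≤ P, so revenue covers variable cost.
Profit = P·q − TC = 75·9 − 292 = $383.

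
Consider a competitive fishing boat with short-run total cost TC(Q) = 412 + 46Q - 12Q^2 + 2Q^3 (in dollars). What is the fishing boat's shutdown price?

$28 per unit

The shutdown price is the minimum of AVC. VC = 46Q - 12Q^2 + 2Q^3, so AVC = 46 - 12Q + 2Q^2.
At the minimum of AVC, MC = AVC. MC = 46 - 24Q + 6Q^2; setting MC = AVC gives 4Q^2 - 12Q = 0, so Q = 3. min AVC = 28.
So the shutdown price is $28.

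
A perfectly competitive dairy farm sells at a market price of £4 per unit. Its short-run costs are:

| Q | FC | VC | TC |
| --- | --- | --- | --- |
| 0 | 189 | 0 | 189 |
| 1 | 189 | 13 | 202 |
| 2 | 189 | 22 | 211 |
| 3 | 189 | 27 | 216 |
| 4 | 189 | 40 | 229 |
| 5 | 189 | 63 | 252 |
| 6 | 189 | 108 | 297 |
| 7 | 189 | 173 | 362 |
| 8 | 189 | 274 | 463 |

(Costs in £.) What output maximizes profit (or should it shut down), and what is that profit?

Profit at each row (π = 4Q − TC): Q=0: -189; Q=1: -198; Q=2: -203; Q=3: -204; Q=4: -213; Q=5: -232; Q=6: -273; Q=7: -334; Q=8: -431.
Profit is highest at Q = 0. Equivalently, the lowest AVC in the table is 27/3 ≈ £9 at Q = 3, and P = £4 falls below it — price never covers variable cost, so the firm shuts down and loses only its fixed cost.

Q = 0 (shut down); profit = -£189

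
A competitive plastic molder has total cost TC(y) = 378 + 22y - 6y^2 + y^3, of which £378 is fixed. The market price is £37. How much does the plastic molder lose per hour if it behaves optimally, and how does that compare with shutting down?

AVC = 22 - 6y + y^2 has its minimum £13 at y = 3; price £37 clears that bar, so the firm operates.
With MC = 22 - 12y + 3y^2, P = MC on the upward-sloping part at y* = 5.
TR = 37·5 = 185. TC = 378 + 85 = 463. Profit = 185 − 463 = -£278.
Shutting down would mean losing the fixed cost of £378, so operating at a loss of £278 is better by £100.

Profit = -£278 at y = 5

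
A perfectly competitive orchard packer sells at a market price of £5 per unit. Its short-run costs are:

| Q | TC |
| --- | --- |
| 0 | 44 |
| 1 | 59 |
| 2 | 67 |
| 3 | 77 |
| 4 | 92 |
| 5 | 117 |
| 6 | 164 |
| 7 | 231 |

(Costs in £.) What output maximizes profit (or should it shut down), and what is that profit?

Profit at each row (π = 5Q − TC): Q=0: -44; Q=1: -54; Q=2: -57; Q=3: -62; Q=4: -72; Q=5: -92; Q=6: -134; Q=7: -196.
Profit is highest at Q = 0. Equivalently, the lowest AVC in the table is 33/3 ≈ £11 at Q = 3, and P = £5 falls below it — price never covers variable cost, so the firm shuts down and loses only its fixed cost.

Q = 0 (shut down); profit = -£44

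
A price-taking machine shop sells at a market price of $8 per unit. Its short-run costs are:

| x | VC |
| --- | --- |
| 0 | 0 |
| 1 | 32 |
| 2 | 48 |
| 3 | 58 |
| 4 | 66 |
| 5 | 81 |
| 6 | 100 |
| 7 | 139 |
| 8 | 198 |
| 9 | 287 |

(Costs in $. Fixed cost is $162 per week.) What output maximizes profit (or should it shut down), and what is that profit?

Tabulate TR − TC: x=0: -162; x=1: -186; x=2: -194; x=3: -196; x=4: -196; x=5: -203; x=6: -214; x=7: -245; x=8: -296; x=9: -377.
Profit is highest at x = 0. Equivalently, the lowest AVC in the table is 81/5 ≈ $16.20 at x = 5, and P = $8 falls below it — price never covers variable cost, so the firm shuts down and loses only its fixed cost.

x = 0 (shut down); profit = -$162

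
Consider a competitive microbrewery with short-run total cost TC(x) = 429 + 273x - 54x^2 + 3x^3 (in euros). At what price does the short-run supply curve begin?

Short-run supply begins at min AVC. From VC = 273x - 54x^2 + 3x^3, AVC = 273 - 54x + 3x^2.
dAVC/dx = -54 + 6x = 0 gives x = 9. min AVC = 273 - 54·9 + 3·9^2 = 30.
For P < €30 the firm produces nothing.

€30 per unit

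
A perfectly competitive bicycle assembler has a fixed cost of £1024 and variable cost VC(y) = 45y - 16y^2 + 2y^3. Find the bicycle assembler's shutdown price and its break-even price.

Shutdown price = £13; break-even price = £173

Shutdown price = min AVC. AVC = 45 - 16y + 2y^2, with vertex at y = 4 and minimum £13.
ATC = 1024/y + 45 - 16y + 2y^2. Setting dATC/dy = −1024/y^2 − 16 + 4y = 0 gives y = 8 (since 4·8^3 − 16·8^2 = 1024).
min ATC = 1024/8 + 45 − 16·8 + 2·8^2 = £173. That is the break-even price.
Between these two prices the firm operates at a loss; above £173 it earns a profit.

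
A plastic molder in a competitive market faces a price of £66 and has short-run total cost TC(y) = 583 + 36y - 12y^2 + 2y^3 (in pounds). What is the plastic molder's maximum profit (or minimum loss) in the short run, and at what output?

AVC = 36 - 12y + 2y^2 has its minimum £18 at y = 3; price £66 clears that bar, so the firm operates.
With MC = 36 - 24y + 6y^2, P = MC on the upward-sloping part at y* = 5.
TR = 66·5 = 330. TC = 583 + 130 = 713. Profit = 330 − 713 = -£383.
Shutting down would mean losing the fixed cost of £583, so operating at a loss of £383 is better by £200.

Profit = -£383 at y = 5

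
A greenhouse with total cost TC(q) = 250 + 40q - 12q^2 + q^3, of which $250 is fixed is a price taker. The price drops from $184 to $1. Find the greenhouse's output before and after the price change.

AVC = 40 - 12q + q^2, minimized at q = 6 where min AVC = $4. MC = 40 - 24q + 3q^2.
At P = $184 ≥ min AVC, set P = MC on the rising branch: q = 12.
At P = $1 < min AVC = $4, price no longer covers variable cost at any output, so the firm shuts down: q = 0.

Output falls from 12 to 0 (the firm shuts down)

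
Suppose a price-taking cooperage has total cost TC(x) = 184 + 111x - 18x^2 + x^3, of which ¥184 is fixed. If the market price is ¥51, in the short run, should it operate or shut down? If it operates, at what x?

Produce at x = 10

From TC, MC = TC'(x) = 111 - 36x + 3x^2 and AVC = VC/x = 111 - 18x + x^2.
AVC hits its minimum where MC = AVC, at x = 9, giving min AVC = 111 - 18·9 + 9^2 = ¥30.
Since P = ¥51 ≥ min AVC = ¥30, price covers variable cost and the firm should produce.
P = MC gives 60 - 36x + 3x^2 = 0, with roots 2 and 10. Take the larger (rising MC): x* = 10.
Check: AVC at x = 10 is ¥31 ≤ P, so revenue covers variable cost.
Profit = P·x − TC = 51·10 − 494 = ¥16.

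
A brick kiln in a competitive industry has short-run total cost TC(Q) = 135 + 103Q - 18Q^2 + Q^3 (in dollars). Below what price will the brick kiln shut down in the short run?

The firm shuts down when price falls below the minimum of average variable cost. AVC = VC/Q = 103 - 18Q + Q^2.
At the minimum of AVC, MC = AVC. MC = 103 - 36Q + 3Q^2; setting MC = AVC gives 2Q^2 - 18Q = 0, so Q = 9. min AVC = 22.
So the shutdown price is $22.

$22 per unit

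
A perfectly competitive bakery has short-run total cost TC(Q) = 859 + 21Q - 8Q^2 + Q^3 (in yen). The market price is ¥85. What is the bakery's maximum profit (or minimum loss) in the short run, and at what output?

AVC = 21 - 8Q + Q^2 has its minimum ¥5 at Q = 4; price ¥85 clears that bar, so the firm operates.
MC = 21 - 16Q + 3Q^2. Setting P = MC and taking the root on the rising branch gives Q* = 8.
TR = 85·8 = 680. TC = 859 + 168 = 1027. Profit = 680 − 1027 = -¥347.
Shutting down would mean losing the fixed cost of ¥859, so operating at a loss of ¥347 is better by ¥512.

Profit = -¥347 at Q = 8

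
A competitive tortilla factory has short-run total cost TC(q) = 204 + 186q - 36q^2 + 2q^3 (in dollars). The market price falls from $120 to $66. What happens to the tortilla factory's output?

AVC = 186 - 36q + 2q^2, minimized at q = 9 where min AVC = $24. MC = 186 - 72q + 6q^2.
With P = $120 above the shutdown price, P = MC gives q = 11.
At P = $66 ≥ min AVC, set P = MC: q = 10. The firm stays open but cuts output.

Output falls from 11 to 10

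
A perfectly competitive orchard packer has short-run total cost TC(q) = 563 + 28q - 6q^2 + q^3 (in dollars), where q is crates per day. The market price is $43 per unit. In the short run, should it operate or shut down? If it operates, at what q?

From TC, MC = TC'(q) = 28 - 12q + 3q^2 and AVC = VC/q = 28 - 6q + q^2.
AVC hits its minimum where MC = AVC, at q = 3, giving min AVC = 28 - 6·3 + 3^2 = $19.
Since P = $43 ≥ min AVC = $19, price covers variable cost and the firm should produce.
P = MC gives -15 - 12q + 3q^2 = 0, with roots -1 and 5. Take the larger (rising MC): q* = 5.
Check: AVC at q = 5 is $23 ≤ P, so revenue covers variable cost.
Profit = P·q − TC = 43·5 − 678 = -$463, a loss, but smaller than the $563 fixed cost the firm would lose by shutting down.

Produce at q = 5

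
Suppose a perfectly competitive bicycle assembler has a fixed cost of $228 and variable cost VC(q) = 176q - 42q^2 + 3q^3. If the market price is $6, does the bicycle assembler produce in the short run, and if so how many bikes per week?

From TC, MC = TC'(q) = 176 - 84q + 9q^2 and AVC = VC/q = 176 - 42q + 3q^2.
The AVC parabola has its vertex at q = 42/6 = 7, where AVC = 176 - 42·7 + 3·7^2 = $29.
Since P = $6 < min AVC = $29, price fails to cover variable cost at any output.
Shutting down limits the loss to fixed cost, $228.

Shut down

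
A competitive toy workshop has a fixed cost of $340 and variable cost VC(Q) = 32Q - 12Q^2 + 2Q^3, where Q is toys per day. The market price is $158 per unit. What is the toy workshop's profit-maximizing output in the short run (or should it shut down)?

Variable cost is VC = 32Q - 12Q^2 + 2Q^3, so AVC = VC/Q = 32 - 12Q + 2Q^2 and MC = dTC/dQ = 32 - 24Q + 6Q^2.
The AVC parabola has its vertex at Q = 12/4 = 3, where AVC = 32 - 12·3 + 2·3^2 = $14.
P = $158 exceeds min AVC = $14, so the firm stays open.
Set P = MC: 158 = 32 - 24Q + 6Q^2 → -126 - 24Q + 6Q^2 = 0. The roots are Q = -3 and Q = 7; the profit-maximizing output is on the rising part of MC, so Q* = 7.
Check: AVC at Q = 7 is $46 ≤ P, so revenue covers variable cost.
Profit = P·Q − TC = 158·7 − 662 = $444.

Produce at Q = 7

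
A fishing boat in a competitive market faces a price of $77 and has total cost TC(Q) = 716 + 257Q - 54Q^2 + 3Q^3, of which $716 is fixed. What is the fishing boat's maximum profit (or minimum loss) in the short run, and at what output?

AVC = 257 - 54Q + 3Q^2 has its minimum $14 at Q = 9; price $77 clears that bar, so the firm operates.
With MC = 257 - 108Q + 9Q^2, P = MC on the upward-sloping part at Q* = 10.
TR = 77·10 = 770. TC = 716 + 170 = 886. Profit = 770 − 886 = -$116.
By producing, the firm covers all variable cost plus $600 of fixed cost; shutting down would lose the full $716.

Profit = -$116 at Q = 10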